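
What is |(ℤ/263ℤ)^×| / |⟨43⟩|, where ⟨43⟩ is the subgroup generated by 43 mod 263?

2

ord(43) | φ(263) = 263 − 1 = 262 = 2 · 131.
Divisors of 262: 1, 2, 131, 262.
Evaluate successive powers at the divisors of 262:
43^1 ≡ 43
43^2 ≡ 8
43^131 ≡ 1
Thus |⟨43⟩| = ord(43) = 131.
The index is φ(263) / ord(43) = 262 / 131 = 2.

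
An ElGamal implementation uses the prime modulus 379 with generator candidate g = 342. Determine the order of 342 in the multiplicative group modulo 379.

126

ord(342) | φ(379) = 379 − 1 = 378 = 2 · 3^3 · 7.
Divisors of 378: 1, 2, 3, 6, 7, 9, 14, 18, 21, 27, 42, 54, 63, 126, 189, 378.
Test each divisor d:
342^1 ≡ 342 (mod 379)
342^2 ≡ 232 (mod 379)
342^3 ≡ 133 (mod 379)
342^6 ≡ 255 (mod 379)
342^7 ≡ 40 (mod 379)
342^9 ≡ 184 (mod 379)
342^14 ≡ 84 (mod 379)
342^18 ≡ 125 (mod 379)
342^21 ≡ 328 (mod 379)
342^27 ≡ 260 (mod 379)
342^42 ≡ 327 (mod 379)
342^54 ≡ 138 (mod 379)
342^63 ≡ 378 (mod 379)
342^126 ≡ 1 (mod 379) ✓
The smallest such exponent is 126, so the order of 342 is 126.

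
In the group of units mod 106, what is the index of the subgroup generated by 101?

1

Since 101 ∈ (Z/106Z)^×, its order divides φ(106) = φ(2)·φ(53) = 1·52 = 52 = 2^2 · 13.
Divisors of 52: 1, 2, 4, 13, 26, 52.
Compute 101^d (mod 106) for the divisors d until we hit 1:
101^1 ≡ 101 (mod 106)
101^2 ≡ 25 (mod 106)
101^4 ≡ 95 (mod 106)
101^13 ≡ 83 (mod 106)
101^26 ≡ 105 (mod 106)
101^52 ≡ 1 (mod 106) ✓
The order of 101 is 52, so the subgroup it generates has 52 elements.
[(Z/106Z)^× : ⟨101⟩] = 52/52 = 1.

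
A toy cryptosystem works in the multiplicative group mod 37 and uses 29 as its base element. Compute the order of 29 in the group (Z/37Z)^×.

By Lagrange's theorem, ord_37(29) divides φ(37) = 37 − 1 = 36 = 2^2 · 3^2.
Divisors of 36: 1, 2, 3, 4, 6, 9, 12, 18, 36.
Check 29^d mod 37 for each divisor in increasing order:
29^1 ≡ 29 (mod 37)
29^2 ≡ 27 (mod 37)
29^3 ≡ 6 (mod 37)
29^4 ≡ 26 (mod 37)
29^6 ≡ 36 (mod 37)
29^9 ≡ 31 (mod 37)
29^12 ≡ 1 (mod 37) ✓
So ord_37(29) = 12.

12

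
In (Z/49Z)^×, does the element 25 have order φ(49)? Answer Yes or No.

No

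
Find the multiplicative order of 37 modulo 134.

3

By Lagrange's theorem, ord_134(37) divides φ(134) = φ(2)·φ(67) = 1·66 = 66 = 2 · 3 · 11.
Divisors of 66: 1, 2, 3, 6, 11, 22, 33, 66.
Test each divisor d:
37^1 ≡ 37 (mod 134)
37^2 ≡ 29 (mod 134)
37^3 ≡ 1 (mod 134) ✓
Therefore the multiplicative order of 37 modulo 134 is 3.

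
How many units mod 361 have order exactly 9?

6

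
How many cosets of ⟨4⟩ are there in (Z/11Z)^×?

The order of 4 must divide φ(11) = 11 − 1 = 10 = 2 · 5.
Divisors of 10: 1, 2, 5, 10.
Test each divisor d:
4^1 ≡ 4 (mod 11)
4^2 ≡ 5 (mod 11)
4^5 ≡ 1 (mod 11) ✓
Thus |⟨4⟩| = ord(4) = 5.
[(Z/11Z)^× : ⟨4⟩] = 10/5 = 2.

2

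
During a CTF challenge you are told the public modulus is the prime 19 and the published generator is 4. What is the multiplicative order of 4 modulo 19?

Since 4 ∈ (Z/19Z)^×, its order divides φ(19) = 19 − 1 = 18 = 2 · 3^2.
Divisors of 18: 1, 2, 3, 6, 9, 18.
Evaluate successive powers at the divisors of 18:
4^1 ≡ 4
4^2 ≡ 16
4^3 ≡ 7
4^6 ≡ 11
4^9 ≡ 1
The smallest such exponent is 9, so the order of 4 is 9.

9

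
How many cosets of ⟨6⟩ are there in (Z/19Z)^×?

2

By Lagrange's theorem, ord_19(6) divides φ(19) = 19 − 1 = 18 = 2 · 3^2.
Divisors of 18: 1, 2, 3, 6, 9, 18.
Compute 6^d (mod 19) for the divisors d until we hit 1:
6^1 ≡ 6
6^2 ≡ 17
6^3 ≡ 7
6^6 ≡ 11
6^9 ≡ 1
The order of 6 is 9, so the subgroup it generates has 9 elements.
Index = |(Z/19Z)^×| / |⟨6⟩| = 18 / 9 = 2.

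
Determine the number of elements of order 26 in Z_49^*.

0

φ(49) = φ(7^2) = 7·(7−1) = 42 = 2 · 3 · 7.
In a cyclic group of order 42, there are φ(d) elements of order d for each divisor d of 42, and zero for non-divisors.
Here 42 is not a multiple of 26, so there are no elements of order 26.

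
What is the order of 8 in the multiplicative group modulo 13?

4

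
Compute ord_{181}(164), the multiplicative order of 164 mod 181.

36

The order of 164 must divide φ(181) = 181 − 1 = 180 = 2^2 · 3^2 · 5.
Divisors of 180: 1, 2, 3, 4, 5, 6, 9, 10, 12, 15, 18, 20, 30, 36, 45, 60, 90, 180.
Check 164^d mod 181 for each divisor in increasing order:
164^1 ≡ 164 (mod 181)
164^2 ≡ 108 (mod 181)
164^3 ≡ 155 (mod 181)
164^4 ≡ 80 (mod 181)
164^5 ≡ 88 (mod 181)
164^6 ≡ 133 (mod 181)
164^9 ≡ 162 (mod 181)
164^10 ≡ 142 (mod 181)
164^12 ≡ 132 (mod 181)
164^15 ≡ 7 (mod 181)
164^18 ≡ 180 (mod 181)
164^20 ≡ 73 (mod 181)
164^30 ≡ 49 (mod 181)
164^36 ≡ 1 (mod 181) ✓
Therefore the multiplicative order of 164 modulo 181 is 36.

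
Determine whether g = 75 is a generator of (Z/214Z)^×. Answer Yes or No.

φ(214) = φ(2)·φ(107) = 1·106 = 106 = 2 · 53.
75 is a primitive root mod 214 iff 75^(φ(214)/q) ≢ 1 for every prime q | φ(214), i.e. q ∈ {2, 53}.
75^53 ≡ 1 (mod 214)  [q = 2: ≡ 1 ✗]
75^2 ≡ 61 (mod 214)  [q = 53: ≢ 1 ✓]
Since 75^53 ≡ 1, the order of 75 divides 53 < 106, so 75 is not a primitive root.

No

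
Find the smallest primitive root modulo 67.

2

φ(67) = 67 − 1 = 66 = 2 · 3 · 11.
g is a primitive root iff g^(66/q) ≢ 1 (mod 67) for each prime q ∈ {2, 3, 11}.
g = 2: 2^33 ≡ 66; 2^22 ≡ 37; 2^6 ≡ 64 — none is 1, so 2 is a primitive root.
Hence the least primitive root of 67 is 2.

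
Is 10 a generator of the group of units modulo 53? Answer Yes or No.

φ(53) = 53 − 1 = 52 = 2^2 · 13.
10 is a primitive root mod 53 iff 10^(φ(53)/q) ≢ 1 for every prime q | φ(53), i.e. q ∈ {2, 13}.
10^26 ≡ 1 (mod 53)  [q = 2: ≡ 1 ✗]
10^4 ≡ 36 (mod 53)  [q = 13: ≢ 1 ✓]
Since 10^26 ≡ 1, the order of 10 divides 26 < 52, so 10 is not a primitive root.

No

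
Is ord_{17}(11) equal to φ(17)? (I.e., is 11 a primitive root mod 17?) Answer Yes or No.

Yes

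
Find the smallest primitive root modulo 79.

3

φ(79) = 79 − 1 = 78 = 2 · 3 · 13.
g is a primitive root iff g^(78/q) ≢ 1 (mod 79) for each prime q ∈ {2, 3, 13}.
g = 2: 2^39 ≡ 1 — hits 1, so not a primitive root.
g = 3: 3^39 ≡ 78; 3^26 ≡ 23; 3^6 ≡ 18 — none is 1, so 3 is a primitive root.
The smallest primitive root modulo 79 is 3.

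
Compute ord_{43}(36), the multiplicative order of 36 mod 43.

Since 36 ∈ (Z/43Z)^×, its order divides φ(43) = 43 − 1 = 42 = 2 · 3 · 7.
Divisors of 42: 1, 2, 3, 6, 7, 14, 21, 42.
Evaluate successive powers at the divisors of 42:
36^1 ≡ 36 (mod 43)
36^2 ≡ 6 (mod 43)
36^3 ≡ 1 (mod 43) ✓
Therefore the multiplicative order of 36 modulo 43 is 3.

3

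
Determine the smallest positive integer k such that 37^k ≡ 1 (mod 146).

By Lagrange's theorem, ord_146(37) divides φ(146) = φ(2)·φ(73) = 1·72 = 72 = 2^3 · 3^2.
Divisors of 72: 1, 2, 3, 4, 6, 8, 9, 12, 18, 24, 36, 72.
Compute 37^d (mod 146) for the divisors d until we hit 1:
37^1 ≡ 37
37^2 ≡ 55
37^3 ≡ 137
37^4 ≡ 105
37^6 ≡ 81
37^8 ≡ 75
37^9 ≡ 1
The smallest such exponent is 9, so the order of 37 is 9.

9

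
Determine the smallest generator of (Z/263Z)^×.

5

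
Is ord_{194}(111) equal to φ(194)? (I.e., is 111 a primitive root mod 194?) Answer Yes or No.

φ(194) = φ(2)·φ(97) = 1·96 = 96 = 2^5 · 3.
111 is a primitive root mod 194 iff 111^(φ(194)/q) ≢ 1 for every prime q | φ(194), i.e. q ∈ {2, 3}.
111^48 ≡ 193 (mod 194)  [q = 2: ≢ 1 ✓]
111^32 ≡ 61 (mod 194)  [q = 3: ≢ 1 ✓]
None equal 1, so ord_194(111) = 96: 111 is a primitive root.

Yes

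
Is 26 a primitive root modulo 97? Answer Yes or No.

Yes

φ(97) = 97 − 1 = 96 = 2^5 · 3.
It suffices to check that the order of 26 is not a proper divisor of 96: compute 26^(96/q) for q ∈ {2, 3}.
26^48 ≡ 96 (mod 97)  [q = 2: ≢ 1 ✓]
26^32 ≡ 61 (mod 97)  [q = 3: ≢ 1 ✓]
Every test exponent gives a nontrivial residue, hence 26 generates the full group.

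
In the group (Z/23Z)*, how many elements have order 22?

φ(23) = 23 − 1 = 22 = 2 · 11.
(Z/23Z)^× is cyclic (|G| = 22); a cyclic group of order m has exactly φ(d) elements of each order d | m, and none otherwise.
22 = 2 · 11 divides 22, and φ(22) = 10.

10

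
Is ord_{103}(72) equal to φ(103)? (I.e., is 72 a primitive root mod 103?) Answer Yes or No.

No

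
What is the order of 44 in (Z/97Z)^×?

48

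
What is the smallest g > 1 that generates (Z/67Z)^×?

φ(67) = 67 − 1 = 66 = 2 · 3 · 11.
g is a primitive root iff g^(66/q) ≢ 1 (mod 67) for each prime q ∈ {2, 3, 11}.
g = 2: 2^33 ≡ 66; 2^22 ≡ 37; 2^6 ≡ 64 — none is 1, so 2 is a primitive root.
The smallest primitive root modulo 67 is 2.

2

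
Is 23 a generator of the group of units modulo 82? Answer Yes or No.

φ(82) = φ(2)·φ(41) = 1·40 = 40 = 2^3 · 5.
Test 23^(40/q) mod 82 for each prime factor q of 40:
23^20 ≡ 1 (mod 82)  [q = 2: ≡ 1 ✗]
23^8 ≡ 51 (mod 82)  [q = 5: ≢ 1 ✓]
Since 23^20 ≡ 1, the order of 23 divides 20 < 40, so 23 is not a primitive root.

No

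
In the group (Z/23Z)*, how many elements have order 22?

φ(23) = 23 − 1 = 22 = 2 · 11.
(Z/23Z)^× is cyclic (|G| = 22); a cyclic group of order m has exactly φ(d) elements of each order d | m, and none otherwise.
22 = 2 · 11 divides 22, and φ(22) = 10.

10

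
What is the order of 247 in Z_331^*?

ord(247) | φ(331) = 331 − 1 = 330 = 2 · 3 · 5 · 11.
Divisors of 330: 1, 2, 3, 5, 6, 10, 11, 15, 22, 30, 33, 55, 66, 110, 165, 330.
Check 247^d mod 331 for each divisor in increasing order:
247^1 ≡ 247
247^2 ≡ 105
247^3 ≡ 117
247^5 ≡ 38
247^6 ≡ 118
247^10 ≡ 120
247^11 ≡ 181
247^15 ≡ 257
247^22 ≡ 323
247^30 ≡ 180
247^33 ≡ 207
247^55 ≡ 330
247^66 ≡ 150
247^110 ≡ 1
The smallest such exponent is 110, so the order of 247 is 110.

110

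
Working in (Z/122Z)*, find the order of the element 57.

ord(57) | φ(122) = φ(2)·φ(61) = 1·60 = 60 = 2^2 · 3 · 5.
Divisors of 60: 1, 2, 3, 4, 5, 6, 10, 12, 15, 20, 30, 60.
Compute 57^d (mod 122) for the divisors d until we hit 1:
57^1 ≡ 57 (mod 122)
57^2 ≡ 77 (mod 122)
57^3 ≡ 119 (mod 122)
57^4 ≡ 73 (mod 122)
57^5 ≡ 13 (mod 122)
57^6 ≡ 9 (mod 122)
57^10 ≡ 47 (mod 122)
57^12 ≡ 81 (mod 122)
57^15 ≡ 1 (mod 122) ✓
Hence ord(57) = 15.

15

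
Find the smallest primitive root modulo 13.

φ(13) = 13 − 1 = 12 = 2^2 · 3.
g is a primitive root iff g^(12/q) ≢ 1 (mod 13) for each prime q ∈ {2, 3}.
g = 2: 2^6 ≡ 12; 2^4 ≡ 3 — none is 1, so 2 is a primitive root.
The smallest primitive root modulo 13 is 2.

2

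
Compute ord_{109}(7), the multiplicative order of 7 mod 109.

27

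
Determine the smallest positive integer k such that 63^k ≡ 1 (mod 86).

42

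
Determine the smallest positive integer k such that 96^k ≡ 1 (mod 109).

Since 96 ∈ (Z/109Z)^×, its order divides φ(109) = 109 − 1 = 108 = 2^2 · 3^3.
Divisors of 108: 1, 2, 3, 4, 6, 9, 12, 18, 27, 36, 54, 108.
Test each divisor d:
96^1 ≡ 96 (mod 109)
96^2 ≡ 60 (mod 109)
96^3 ≡ 92 (mod 109)
96^4 ≡ 3 (mod 109)
96^6 ≡ 71 (mod 109)
96^9 ≡ 101 (mod 109)
96^12 ≡ 27 (mod 109)
96^18 ≡ 64 (mod 109)
96^27 ≡ 33 (mod 109)
96^36 ≡ 63 (mod 109)
96^54 ≡ 108 (mod 109)
96^108 ≡ 1 (mod 109) ✓
So ord_109(96) = 108.

108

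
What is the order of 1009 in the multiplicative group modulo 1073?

21

By Lagrange's theorem, ord_1073(1009) divides φ(1073) = φ(29·37) = (29−1)·(37−1) = 28·36 = 1008 = 2^4 · 3^2 · 7.
Divisors of 1008: 1, 2, 3, 4, 6, 7, 8, 9, 12, 14, 16, 18, 21, 24, 28, 36, 42, 48, 56, 63, 72, 84, 112, 126, 144, 168, 252, 336, 504, 1008.
Test each divisor d:
1009^1 ≡ 1009
1009^2 ≡ 877
1009^3 ≡ 741
1009^4 ≡ 861
1009^6 ≡ 778
1009^7 ≡ 639
1009^8 ≡ 951
1009^9 ≡ 297
1009^12 ≡ 112
1009^14 ≡ 581
1009^16 ≡ 935
1009^18 ≡ 223
1009^21 ≡ 1
So ord_1073(1009) = 21.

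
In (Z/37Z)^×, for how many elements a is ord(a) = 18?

φ(37) = 37 − 1 = 36 = 2^2 · 3^2.
(Z/37Z)^× is cyclic (|G| = 36); a cyclic group of order m has exactly φ(d) elements of each order d | m, and none otherwise.
18 = 2 · 3^2 divides 36, and φ(18) = 6.

6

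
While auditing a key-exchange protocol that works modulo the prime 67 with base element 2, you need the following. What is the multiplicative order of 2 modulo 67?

ord(2) | φ(67) = 67 − 1 = 66 = 2 · 3 · 11.
Divisors of 66: 1, 2, 3, 6, 11, 22, 33, 66.
Test each divisor d:
2^1 ≡ 2
2^2 ≡ 4
2^3 ≡ 8
2^6 ≡ 64
2^11 ≡ 38
2^22 ≡ 37
2^33 ≡ 66
2^66 ≡ 1
The smallest such exponent is 66, so the order of 2 is 66.

66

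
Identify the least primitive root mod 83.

2

φ(83) = 83 − 1 = 82 = 2 · 41.
g is a primitive root iff g^(82/q) ≢ 1 (mod 83) for each prime q ∈ {2, 41}.
g = 2: 2^41 ≡ 82; 2^2 ≡ 4 — none is 1, so 2 is a primitive root.
The smallest primitive root modulo 83 is 2.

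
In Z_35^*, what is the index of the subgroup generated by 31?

4

Since 31 ∈ (Z/35Z)^×, its order divides φ(35) = φ(5·7) = (5−1)·(7−1) = 4·6 = 24 = 2^3 · 3.
Divisors of 24: 1, 2, 3, 4, 6, 8, 12, 24.
Check 31^d mod 35 for each divisor in increasing order:
31^1 ≡ 31 (mod 35)
31^2 ≡ 16 (mod 35)
31^3 ≡ 6 (mod 35)
31^4 ≡ 11 (mod 35)
31^6 ≡ 1 (mod 35) ✓
So ord_35(31) = 6, hence |⟨31⟩| = 6.
[(Z/35Z)^× : ⟨31⟩] = 24/6 = 4.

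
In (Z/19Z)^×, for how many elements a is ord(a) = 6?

φ(19) = 19 − 1 = 18 = 2 · 3^2.
Since (Z/19Z)^× is cyclic of order 18, the number of elements of order d is φ(d) when d | 18 and 0 otherwise.
6 = 2 · 3 divides 18, and φ(6) = 2.

2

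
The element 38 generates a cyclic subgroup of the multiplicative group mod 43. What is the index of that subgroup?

The order of 38 must divide φ(43) = 43 − 1 = 42 = 2 · 3 · 7.
Divisors of 42: 1, 2, 3, 6, 7, 14, 21, 42.
Evaluate successive powers at the divisors of 42:
38^1 ≡ 38 (mod 43)
38^2 ≡ 25 (mod 43)
38^3 ≡ 4 (mod 43)
38^6 ≡ 16 (mod 43)
38^7 ≡ 6 (mod 43)
38^14 ≡ 36 (mod 43)
38^21 ≡ 1 (mod 43) ✓
So ord_43(38) = 21, hence |⟨38⟩| = 21.
Index = |(Z/43Z)^×| / |⟨38⟩| = 42 / 21 = 2.

2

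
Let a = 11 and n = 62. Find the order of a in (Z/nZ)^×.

Since 11 ∈ (Z/62Z)^×, its order divides φ(62) = φ(2)·φ(31) = 1·30 = 30 = 2 · 3 · 5.
Divisors of 30: 1, 2, 3, 5, 6, 10, 15, 30.
Evaluate successive powers at the divisors of 30:
11^1 ≡ 11 (mod 62)
11^2 ≡ 59 (mod 62)
11^3 ≡ 29 (mod 62)
11^5 ≡ 37 (mod 62)
11^6 ≡ 35 (mod 62)
11^10 ≡ 5 (mod 62)
11^15 ≡ 61 (mod 62)
11^30 ≡ 1 (mod 62) ✓
Hence ord(11) = 30.

30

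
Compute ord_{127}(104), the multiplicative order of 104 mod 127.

63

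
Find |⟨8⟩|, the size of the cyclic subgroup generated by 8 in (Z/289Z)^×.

Since 8 ∈ (Z/289Z)^×, its order divides φ(289) = φ(17^2) = 17·(17−1) = 272 = 2^4 · 17.
Divisors of 272: 1, 2, 4, 8, 16, 17, 34, 68, 136, 272.
Evaluate successive powers at the divisors of 272:
8^1 ≡ 8 (mod 289)
8^2 ≡ 64 (mod 289)
8^4 ≡ 50 (mod 289)
8^8 ≡ 188 (mod 289)
8^16 ≡ 86 (mod 289)
8^17 ≡ 110 (mod 289)
8^34 ≡ 251 (mod 289)
8^68 ≡ 288 (mod 289)
8^136 ≡ 1 (mod 289) ✓
Therefore the multiplicative order of 8 modulo 289 is 136.

136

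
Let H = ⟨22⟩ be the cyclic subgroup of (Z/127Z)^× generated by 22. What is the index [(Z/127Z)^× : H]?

14

ord(22) | φ(127) = 127 − 1 = 126 = 2 · 3^2 · 7.
Divisors of 126: 1, 2, 3, 6, 7, 9, 14, 18, 21, 42, 63, 126.
Check 22^d mod 127 for each divisor in increasing order:
22^1 ≡ 22
22^2 ≡ 103
22^3 ≡ 107
22^6 ≡ 19
22^7 ≡ 37
22^9 ≡ 1
Thus |⟨22⟩| = ord(22) = 9.
[(Z/127Z)^× : ⟨22⟩] = 126/9 = 14.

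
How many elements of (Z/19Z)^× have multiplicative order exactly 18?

φ(19) = 19 − 1 = 18 = 2 · 3^2.
Since (Z/19Z)^× is cyclic of order 18, the number of elements of order d is φ(d) when d | 18 and 0 otherwise.
18 = 2 · 3^2 divides 18, and φ(18) = 6.

6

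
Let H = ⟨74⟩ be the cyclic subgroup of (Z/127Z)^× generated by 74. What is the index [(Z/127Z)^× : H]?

2

The order of 74 must divide φ(127) = 127 − 1 = 126 = 2 · 3^2 · 7.
Divisors of 126: 1, 2, 3, 6, 7, 9, 14, 18, 21, 42, 63, 126.
Compute 74^d (mod 127) for the divisors d until we hit 1:
74^1 ≡ 74
74^2 ≡ 15
74^3 ≡ 94
74^6 ≡ 73
74^7 ≡ 68
74^9 ≡ 4
74^14 ≡ 52
74^18 ≡ 16
74^21 ≡ 107
74^42 ≡ 19
74^63 ≡ 1
The order of 74 is 63, so the subgroup it generates has 63 elements.
Index = |(Z/127Z)^×| / |⟨74⟩| = 126 / 63 = 2.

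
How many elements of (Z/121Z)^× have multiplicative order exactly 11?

10

φ(121) = φ(11^2) = 11·(11−1) = 110 = 2 · 5 · 11.
Since (Z/121Z)^× is cyclic of order 110, the number of elements of order d is φ(d) when d | 110 and 0 otherwise.
11 | 110, and φ(11) = 11 − 1 = 10.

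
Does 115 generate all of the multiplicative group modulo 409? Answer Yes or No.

No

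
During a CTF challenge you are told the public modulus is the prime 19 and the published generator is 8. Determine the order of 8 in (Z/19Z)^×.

6

The order of 8 must divide φ(19) = 19 − 1 = 18 = 2 · 3^2.
Divisors of 18: 1, 2, 3, 6, 9, 18.
Test each divisor d:
8^1 ≡ 8
8^2 ≡ 7
8^3 ≡ 18
8^6 ≡ 1
So ord_19(8) = 6.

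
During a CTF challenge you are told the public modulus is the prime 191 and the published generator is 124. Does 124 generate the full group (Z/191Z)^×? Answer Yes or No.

Yes

φ(191) = 191 − 1 = 190 = 2 · 5 · 19.
Test 124^(190/q) mod 191 for each prime factor q of 190:
124^95 ≡ 190 (mod 191)  [q = 2: ≢ 1 ✓]
124^38 ≡ 109 (mod 191)  [q = 5: ≢ 1 ✓]
124^10 ≡ 6 (mod 191)  [q = 19: ≢ 1 ✓]
All checks pass, so 124 has order 190 and is a primitive root modulo 191.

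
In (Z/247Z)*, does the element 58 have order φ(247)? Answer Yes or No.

No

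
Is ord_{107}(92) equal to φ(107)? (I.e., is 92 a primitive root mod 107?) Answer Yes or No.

φ(107) = 107 − 1 = 106 = 2 · 53.
92 is a primitive root mod 107 iff 92^(φ(107)/q) ≢ 1 for every prime q | φ(107), i.e. q ∈ {2, 53}.
92^53 ≡ 1 (mod 107)  [q = 2: ≡ 1 ✗]
92^2 ≡ 11 (mod 107)  [q = 53: ≢ 1 ✓]
92^53 ≡ 1 shows ord(92) | 53, strictly less than φ(107); not a primitive root.

No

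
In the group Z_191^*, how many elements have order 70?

0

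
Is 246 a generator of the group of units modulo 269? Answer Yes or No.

φ(269) = 269 − 1 = 268 = 2^2 · 67.
Test 246^(268/q) mod 269 for each prime factor q of 268:
246^134 ≡ 1 (mod 269)  [q = 2: ≡ 1 ✗]
246^4 ≡ 81 (mod 269)  [q = 67: ≢ 1 ✓]
246^134 ≡ 1 shows ord(246) | 134, strictly less than φ(269); not a primitive root.

No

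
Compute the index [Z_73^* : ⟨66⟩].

ord(66) | φ(73) = 73 − 1 = 72 = 2^3 · 3^2.
Divisors of 72: 1, 2, 3, 4, 6, 8, 9, 12, 18, 24, 36, 72.
Evaluate successive powers at the divisors of 72:
66^1 ≡ 66
66^2 ≡ 49
66^3 ≡ 22
66^4 ≡ 65
66^6 ≡ 46
66^8 ≡ 64
66^9 ≡ 63
66^12 ≡ 72
66^18 ≡ 27
66^24 ≡ 1
Thus |⟨66⟩| = ord(66) = 24.
Index = |(Z/73Z)^×| / |⟨66⟩| = 72 / 24 = 3.

3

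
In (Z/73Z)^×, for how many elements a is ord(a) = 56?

0

φ(73) = 73 − 1 = 72 = 2^3 · 3^2.
Since (Z/73Z)^× is cyclic of order 72, the number of elements of order d is φ(d) when d | 72 and 0 otherwise.
Here 72 is not a multiple of 56, so there are no elements of order 56.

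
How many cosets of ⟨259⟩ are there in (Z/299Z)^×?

12

The order of 259 must divide φ(299) = φ(13·23) = (13−1)·(23−1) = 12·22 = 264 = 2^3 · 3 · 11.
Divisors of 264: 1, 2, 3, 4, 6, 8, 11, 12, 22, 24, 33, 44, 66, 88, 132, 264.
Compute 259^d (mod 299) for the divisors d until we hit 1:
259^1 ≡ 259 (mod 299)
259^2 ≡ 105 (mod 299)
259^3 ≡ 285 (mod 299)
259^4 ≡ 261 (mod 299)
259^6 ≡ 196 (mod 299)
259^8 ≡ 248 (mod 299)
259^11 ≡ 116 (mod 299)
259^12 ≡ 144 (mod 299)
259^22 ≡ 1 (mod 299) ✓
Thus |⟨259⟩| = ord(259) = 22.
The index is φ(299) / ord(259) = 264 / 22 = 12.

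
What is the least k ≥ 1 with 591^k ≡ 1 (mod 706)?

ord(591) | φ(706) = φ(2)·φ(353) = 1·352 = 352 = 2^5 · 11.
Divisors of 352: 1, 2, 4, 8, 11, 16, 22, 32, 44, 88, 176, 352.
Check 591^d mod 706 for each divisor in increasing order:
591^1 ≡ 591 (mod 706)
591^2 ≡ 517 (mod 706)
591^4 ≡ 421 (mod 706)
591^8 ≡ 35 (mod 706)
591^11 ≡ 363 (mod 706)
591^16 ≡ 519 (mod 706)
591^22 ≡ 453 (mod 706)
591^32 ≡ 375 (mod 706)
591^44 ≡ 469 (mod 706)
591^88 ≡ 395 (mod 706)
591^176 ≡ 705 (mod 706)
591^352 ≡ 1 (mod 706) ✓
Hence ord(591) = 352.

352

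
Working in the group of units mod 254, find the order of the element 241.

126

By Lagrange's theorem, ord_254(241) divides φ(254) = φ(2)·φ(127) = 1·126 = 126 = 2 · 3^2 · 7.
Divisors of 126: 1, 2, 3, 6, 7, 9, 14, 18, 21, 42, 63, 126.
Check 241^d mod 254 for each divisor in increasing order:
241^1 ≡ 241
241^2 ≡ 169
241^3 ≡ 89
241^6 ≡ 47
241^7 ≡ 151
241^9 ≡ 119
241^14 ≡ 195
241^18 ≡ 191
241^21 ≡ 235
241^42 ≡ 107
241^63 ≡ 253
241^126 ≡ 1
Therefore the multiplicative order of 241 modulo 254 is 126.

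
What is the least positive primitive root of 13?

φ(13) = 13 − 1 = 12 = 2^2 · 3.
Test candidates g = 2, 3, … against the prime factors q ∈ {2, 3} of φ(13): g is a generator iff g^(12/q) ≢ 1 for every such q.
g = 2: 2^6 ≡ 12; 2^4 ≡ 3 — none is 1, so 2 is a primitive root.
The smallest primitive root modulo 13 is 2.

2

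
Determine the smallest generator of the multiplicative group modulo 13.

φ(13) = 13 − 1 = 12 = 2^2 · 3.
Test candidates g = 2, 3, … against the prime factors q ∈ {2, 3} of φ(13): g is a generator iff g^(12/q) ≢ 1 for every such q.
g = 2: 2^6 ≡ 12; 2^4 ≡ 3 — none is 1, so 2 is a primitive root.
Hence the least primitive root of 13 is 2.

2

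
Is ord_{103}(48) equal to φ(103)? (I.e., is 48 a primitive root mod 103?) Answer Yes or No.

φ(103) = 103 − 1 = 102 = 2 · 3 · 17.
It suffices to check that the order of 48 is not a proper divisor of 102: compute 48^(102/q) for q ∈ {2, 3, 17}.
48^51 ≡ 102 (mod 103)  [q = 2: ≢ 1 ✓]
48^34 ≡ 46 (mod 103)  [q = 3: ≢ 1 ✓]
48^6 ≡ 76 (mod 103)  [q = 17: ≢ 1 ✓]
None equal 1, so ord_103(48) = 102: 48 is a primitive root.

Yes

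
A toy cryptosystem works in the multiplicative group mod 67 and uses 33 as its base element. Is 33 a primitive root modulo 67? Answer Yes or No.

No

φ(67) = 67 − 1 = 66 = 2 · 3 · 11.
It suffices to check that the order of 33 is not a proper divisor of 66: compute 33^(66/q) for q ∈ {2, 3, 11}.
33^33 ≡ 1 (mod 67)  [q = 2: ≡ 1 ✗]
33^22 ≡ 29 (mod 67)  [q = 3: ≢ 1 ✓]
33^6 ≡ 22 (mod 67)  [q = 11: ≢ 1 ✓]
33^33 ≡ 1 shows ord(33) | 33, strictly less than φ(67); not a primitive root.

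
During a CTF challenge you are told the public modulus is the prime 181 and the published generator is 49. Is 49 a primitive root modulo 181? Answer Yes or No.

φ(181) = 181 − 1 = 180 = 2^2 · 3^2 · 5.
It suffices to check that the order of 49 is not a proper divisor of 180: compute 49^(180/q) for q ∈ {2, 3, 5}.
49^90 ≡ 1 (mod 181)  [q = 2: ≡ 1 ✗]
49^60 ≡ 1 (mod 181)  [q = 3: ≡ 1 ✗]
49^36 ≡ 1 (mod 181)  [q = 5: ≡ 1 ✗]
Since 49^90 ≡ 1, the order of 49 divides 90 < 180, so 49 is not a primitive root.

No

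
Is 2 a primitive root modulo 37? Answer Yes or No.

φ(37) = 37 − 1 = 36 = 2^2 · 3^2.
It suffices to check that the order of 2 is not a proper divisor of 36: compute 2^(36/q) for q ∈ {2, 3}.
2^18 ≡ 36 (mod 37)  [q = 2: ≢ 1 ✓]
2^12 ≡ 26 (mod 37)  [q = 3: ≢ 1 ✓]
All checks pass, so 2 has order 36 and is a primitive root modulo 37.

Yes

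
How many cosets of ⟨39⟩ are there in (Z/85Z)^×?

By Lagrange's theorem, ord_85(39) divides φ(85) = φ(5·17) = (5−1)·(17−1) = 4·16 = 64 = 2^6.
Divisors of 64: 1, 2, 4, 8, 16, 32, 64.
Compute 39^d (mod 85) for the divisors d until we hit 1:
39^1 ≡ 39 (mod 85)
39^2 ≡ 76 (mod 85)
39^4 ≡ 81 (mod 85)
39^8 ≡ 16 (mod 85)
39^16 ≡ 1 (mod 85) ✓
Thus |⟨39⟩| = ord(39) = 16.
Index = |(Z/85Z)^×| / |⟨39⟩| = 64 / 16 = 4.

4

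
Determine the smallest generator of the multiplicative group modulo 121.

φ(121) = φ(11^2) = 11·(11−1) = 110 = 2 · 5 · 11.
Test candidates g = 2, 3, … against the prime factors q ∈ {2, 5, 11} of φ(121): g is a generator iff g^(110/q) ≢ 1 for every such q.
g = 2: 2^55 ≡ 120; 2^22 ≡ 81; 2^10 ≡ 56 — none is 1, so 2 is a primitive root.
So 2 is the smallest generator of (Z/121Z)^×.

2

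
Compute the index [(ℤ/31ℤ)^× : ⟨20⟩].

2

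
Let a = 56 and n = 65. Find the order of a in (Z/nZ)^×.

ord(56) | φ(65) = φ(5·13) = (5−1)·(13−1) = 4·12 = 48 = 2^4 · 3.
Divisors of 48: 1, 2, 3, 4, 6, 8, 12, 16, 24, 48.
Check 56^d mod 65 for each divisor in increasing order:
56^1 ≡ 56 (mod 65)
56^2 ≡ 16 (mod 65)
56^3 ≡ 51 (mod 65)
56^4 ≡ 61 (mod 65)
56^6 ≡ 1 (mod 65) ✓
Hence ord(56) = 6.

6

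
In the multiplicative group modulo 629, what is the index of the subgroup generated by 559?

8

ord(559) | φ(629) = φ(17·37) = (17−1)·(37−1) = 16·36 = 576 = 2^6 · 3^2.
Divisors of 576: 1, 2, 3, 4, 6, 8, 9, 12, 16, 18, 24, 32, 36, 48, 64, 72, 96, 144, 192, 288, 576.
Compute 559^d (mod 629) for the divisors d until we hit 1:
559^1 ≡ 559 (mod 629)
559^2 ≡ 497 (mod 629)
559^3 ≡ 434 (mod 629)
559^4 ≡ 441 (mod 629)
559^6 ≡ 285 (mod 629)
559^8 ≡ 120 (mod 629)
559^9 ≡ 406 (mod 629)
559^12 ≡ 84 (mod 629)
559^16 ≡ 562 (mod 629)
559^18 ≡ 38 (mod 629)
559^24 ≡ 137 (mod 629)
559^32 ≡ 86 (mod 629)
559^36 ≡ 186 (mod 629)
559^48 ≡ 528 (mod 629)
559^64 ≡ 477 (mod 629)
559^72 ≡ 1 (mod 629) ✓
The order of 559 is 72, so the subgroup it generates has 72 elements.
The index is φ(629) / ord(559) = 576 / 72 = 8.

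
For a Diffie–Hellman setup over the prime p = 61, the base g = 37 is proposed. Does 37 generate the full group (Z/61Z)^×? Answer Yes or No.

No

φ(61) = 61 − 1 = 60 = 2^2 · 3 · 5.
37 is a primitive root mod 61 iff 37^(φ(61)/q) ≢ 1 for every prime q | φ(61), i.e. q ∈ {2, 3, 5}.
37^30 ≡ 60 (mod 61)  [q = 2: ≢ 1 ✓]
37^20 ≡ 1 (mod 61)  [q = 3: ≡ 1 ✗]
37^12 ≡ 34 (mod 61)  [q = 5: ≢ 1 ✓]
Since 37^20 ≡ 1, the order of 37 divides 20 < 60, so 37 is not a primitive root.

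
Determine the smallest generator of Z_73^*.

φ(73) = 73 − 1 = 72 = 2^3 · 3^2.
g is a primitive root iff g^(72/q) ≢ 1 (mod 73) for each prime q ∈ {2, 3}.
g = 2: 2^36 ≡ 1 — hits 1, so not a primitive root.
g = 3: 3^36 ≡ 1 — hits 1, so not a primitive root.
g = 4: 4^36 ≡ 1 — hits 1, so not a primitive root.
g = 5: 5^36 ≡ 72; 5^24 ≡ 8 — none is 1, so 5 is a primitive root.
The smallest primitive root modulo 73 is 5.

5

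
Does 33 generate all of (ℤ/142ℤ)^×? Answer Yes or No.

Yes

φ(142) = φ(2)·φ(71) = 1·70 = 70 = 2 · 5 · 7.
Test 33^(70/q) mod 142 for each prime factor q of 70:
33^35 ≡ 141 (mod 142)  [q = 2: ≢ 1 ✓]
33^14 ≡ 5 (mod 142)  [q = 5: ≢ 1 ✓]
33^10 ≡ 45 (mod 142)  [q = 7: ≢ 1 ✓]
All checks pass, so 33 has order 70 and is a primitive root modulo 142.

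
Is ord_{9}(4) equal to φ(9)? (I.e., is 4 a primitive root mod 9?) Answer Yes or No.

No

φ(9) = φ(3^2) = 3·(3−1) = 6 = 2 · 3.
An element g generates (Z/9Z)^× iff g^(6/q) ≢ 1 (mod 9) for each prime q ∈ {2, 3}.
4^3 ≡ 1 (mod 9)  [q = 2: ≡ 1 ✗]
4^2 ≡ 7 (mod 9)  [q = 3: ≢ 1 ✓]
The check at q = 2 fails, so 4 generates a proper subgroup.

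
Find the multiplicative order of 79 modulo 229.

228

ord(79) | φ(229) = 229 − 1 = 228 = 2^2 · 3 · 19.
Divisors of 228: 1, 2, 3, 4, 6, 12, 19, 38, 57, 76, 114, 228.
Check 79^d mod 229 for each divisor in increasing order:
79^1 ≡ 79
79^2 ≡ 58
79^3 ≡ 2
79^4 ≡ 158
79^6 ≡ 4
79^12 ≡ 16
79^19 ≡ 18
79^38 ≡ 95
79^57 ≡ 107
79^76 ≡ 94
79^114 ≡ 228
79^228 ≡ 1
Therefore the multiplicative order of 79 modulo 229 is 228.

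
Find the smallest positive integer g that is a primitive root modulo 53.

φ(53) = 53 − 1 = 52 = 2^2 · 13.
Test candidates g = 2, 3, … against the prime factors q ∈ {2, 13} of φ(53): g is a generator iff g^(52/q) ≢ 1 for every such q.
g = 2: 2^26 ≡ 52; 2^4 ≡ 16 — none is 1, so 2 is a primitive root.
The smallest primitive root modulo 53 is 2.

2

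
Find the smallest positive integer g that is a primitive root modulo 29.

2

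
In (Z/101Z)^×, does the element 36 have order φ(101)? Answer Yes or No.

φ(101) = 101 − 1 = 100 = 2^2 · 5^2.
An element g generates (Z/101Z)^× iff g^(100/q) ≢ 1 (mod 101) for each prime q ∈ {2, 5}.
36^50 ≡ 1 (mod 101)  [q = 2: ≡ 1 ✗]
36^20 ≡ 1 (mod 101)  [q = 5: ≡ 1 ✗]
36^50 ≡ 1 shows ord(36) | 50, strictly less than φ(101); not a primitive root.

No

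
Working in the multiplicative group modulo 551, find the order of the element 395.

252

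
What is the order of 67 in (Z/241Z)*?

120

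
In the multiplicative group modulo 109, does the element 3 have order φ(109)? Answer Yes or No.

No

φ(109) = 109 − 1 = 108 = 2^2 · 3^3.
Test 3^(108/q) mod 109 for each prime factor q of 108:
3^54 ≡ 1 (mod 109)  [q = 2: ≡ 1 ✗]
3^36 ≡ 63 (mod 109)  [q = 3: ≢ 1 ✓]
The check at q = 2 fails, so 3 generates a proper subgroup.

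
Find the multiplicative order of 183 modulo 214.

53

The order of 183 must divide φ(214) = φ(2)·φ(107) = 1·106 = 106 = 2 · 53.
Divisors of 106: 1, 2, 53, 106.
Compute 183^d (mod 214) for the divisors d until we hit 1:
183^1 ≡ 183 (mod 214)
183^2 ≡ 105 (mod 214)
183^53 ≡ 1 (mod 214) ✓
The smallest such exponent is 53, so the order of 183 is 53.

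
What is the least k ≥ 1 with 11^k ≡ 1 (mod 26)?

12

By Lagrange's theorem, ord_26(11) divides φ(26) = φ(2)·φ(13) = 1·12 = 12 = 2^2 · 3.
Divisors of 12: 1, 2, 3, 4, 6, 12.
Check 11^d mod 26 for each divisor in increasing order:
11^1 ≡ 11 (mod 26)
11^2 ≡ 17 (mod 26)
11^3 ≡ 5 (mod 26)
11^4 ≡ 3 (mod 26)
11^6 ≡ 25 (mod 26)
11^12 ≡ 1 (mod 26) ✓
The smallest such exponent is 12, so the order of 11 is 12.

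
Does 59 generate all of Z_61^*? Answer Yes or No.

φ(61) = 61 − 1 = 60 = 2^2 · 3 · 5.
It suffices to check that the order of 59 is not a proper divisor of 60: compute 59^(60/q) for q ∈ {2, 3, 5}.
59^30 ≡ 60 (mod 61)  [q = 2: ≢ 1 ✓]
59^20 ≡ 47 (mod 61)  [q = 3: ≢ 1 ✓]
59^12 ≡ 9 (mod 61)  [q = 5: ≢ 1 ✓]
All checks pass, so 59 has order 60 and is a primitive root modulo 61.

Yes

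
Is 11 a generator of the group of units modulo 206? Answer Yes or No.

φ(206) = φ(2)·φ(103) = 1·102 = 102 = 2 · 3 · 17.
It suffices to check that the order of 11 is not a proper divisor of 102: compute 11^(102/q) for q ∈ {2, 3, 17}.
11^51 ≡ 205 (mod 206)  [q = 2: ≢ 1 ✓]
11^34 ≡ 159 (mod 206)  [q = 3: ≢ 1 ✓]
11^6 ≡ 167 (mod 206)  [q = 17: ≢ 1 ✓]
Every test exponent gives a nontrivial residue, hence 11 generates the full group.

Yes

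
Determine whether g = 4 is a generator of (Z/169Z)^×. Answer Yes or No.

No

φ(169) = φ(13^2) = 13·(13−1) = 156 = 2^2 · 3 · 13.
4 is a primitive root mod 169 iff 4^(φ(169)/q) ≢ 1 for every prime q | φ(169), i.e. q ∈ {2, 3, 13}.
4^78 ≡ 1 (mod 169)  [q = 2: ≡ 1 ✗]
4^52 ≡ 22 (mod 169)  [q = 3: ≢ 1 ✓]
4^12 ≡ 79 (mod 169)  [q = 13: ≢ 1 ✓]
The check at q = 2 fails, so 4 generates a proper subgroup.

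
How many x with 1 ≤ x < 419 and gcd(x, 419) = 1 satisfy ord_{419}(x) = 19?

18

φ(419) = 419 − 1 = 418 = 2 · 11 · 19.
In a cyclic group of order 418, there are φ(d) elements of order d for each divisor d of 418, and zero for non-divisors.
19 | 418, and φ(19) = 19 − 1 = 18.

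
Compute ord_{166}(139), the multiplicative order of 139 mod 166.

The order of 139 must divide φ(166) = φ(2)·φ(83) = 1·82 = 82 = 2 · 41.
Divisors of 82: 1, 2, 41, 82.
Test each divisor d:
139^1 ≡ 139 (mod 166)
139^2 ≡ 65 (mod 166)
139^41 ≡ 165 (mod 166)
139^82 ≡ 1 (mod 166) ✓
Hence ord(139) = 82.

82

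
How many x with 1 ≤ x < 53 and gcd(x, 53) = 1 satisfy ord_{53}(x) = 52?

φ(53) = 53 − 1 = 52 = 2^2 · 13.
(Z/53Z)^× is cyclic (|G| = 52); a cyclic group of order m has exactly φ(d) elements of each order d | m, and none otherwise.
52 = 2^2 · 13 divides 52, and φ(52) = 24.

24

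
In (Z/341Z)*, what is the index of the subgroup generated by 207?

10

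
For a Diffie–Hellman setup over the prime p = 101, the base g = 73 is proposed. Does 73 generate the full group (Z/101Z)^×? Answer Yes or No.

Yes

φ(101) = 101 − 1 = 100 = 2^2 · 5^2.
73 is a primitive root mod 101 iff 73^(φ(101)/q) ≢ 1 for every prime q | φ(101), i.e. q ∈ {2, 5}.
73^50 ≡ 100 (mod 101)  [q = 2: ≢ 1 ✓]
73^20 ≡ 95 (mod 101)  [q = 5: ≢ 1 ✓]
None equal 1, so ord_101(73) = 100: 73 is a primitive root.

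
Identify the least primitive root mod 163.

φ(163) = 163 − 1 = 162 = 2 · 3^4.
g is a primitive root iff g^(162/q) ≢ 1 (mod 163) for each prime q ∈ {2, 3}.
g = 2: 2^81 ≡ 162; 2^54 ≡ 104 — none is 1, so 2 is a primitive root.
Hence the least primitive root of 163 is 2.

2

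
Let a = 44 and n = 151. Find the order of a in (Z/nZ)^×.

25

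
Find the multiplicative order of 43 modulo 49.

7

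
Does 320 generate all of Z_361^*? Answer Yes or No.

φ(361) = φ(19^2) = 19·(19−1) = 342 = 2 · 3^2 · 19.
Test 320^(342/q) mod 361 for each prime factor q of 342:
320^171 ≡ 1 (mod 361)  [q = 2: ≡ 1 ✗]
320^114 ≡ 292 (mod 361)  [q = 3: ≢ 1 ✓]
320^18 ≡ 210 (mod 361)  [q = 19: ≢ 1 ✓]
Since 320^171 ≡ 1, the order of 320 divides 171 < 342, so 320 is not a primitive root.

No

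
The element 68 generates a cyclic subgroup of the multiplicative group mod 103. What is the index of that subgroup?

The order of 68 must divide φ(103) = 103 − 1 = 102 = 2 · 3 · 17.
Divisors of 102: 1, 2, 3, 6, 17, 34, 51, 102.
Compute 68^d (mod 103) for the divisors d until we hit 1:
68^1 ≡ 68 (mod 103)
68^2 ≡ 92 (mod 103)
68^3 ≡ 76 (mod 103)
68^6 ≡ 8 (mod 103)
68^17 ≡ 56 (mod 103)
68^34 ≡ 46 (mod 103)
68^51 ≡ 1 (mod 103) ✓
Thus |⟨68⟩| = ord(68) = 51.
The index is φ(103) / ord(68) = 102 / 51 = 2.

2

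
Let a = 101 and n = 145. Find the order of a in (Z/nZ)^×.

28

The order of 101 must divide φ(145) = φ(5·29) = (5−1)·(29−1) = 4·28 = 112 = 2^4 · 7.
Divisors of 112: 1, 2, 4, 7, 8, 14, 16, 28, 56, 112.
Test each divisor d:
101^1 ≡ 101 (mod 145)
101^2 ≡ 51 (mod 145)
101^4 ≡ 136 (mod 145)
101^7 ≡ 41 (mod 145)
101^8 ≡ 81 (mod 145)
101^14 ≡ 86 (mod 145)
101^16 ≡ 36 (mod 145)
101^28 ≡ 1 (mod 145) ✓
Hence ord(101) = 28.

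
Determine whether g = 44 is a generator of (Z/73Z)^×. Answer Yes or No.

Yes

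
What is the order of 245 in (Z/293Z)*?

292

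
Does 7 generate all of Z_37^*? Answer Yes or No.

No

φ(37) = 37 − 1 = 36 = 2^2 · 3^2.
7 is a primitive root mod 37 iff 7^(φ(37)/q) ≢ 1 for every prime q | φ(37), i.e. q ∈ {2, 3}.
7^18 ≡ 1 (mod 37)  [q = 2: ≡ 1 ✗]
7^12 ≡ 10 (mod 37)  [q = 3: ≢ 1 ✓]
7^18 ≡ 1 shows ord(7) | 18, strictly less than φ(37); not a primitive root.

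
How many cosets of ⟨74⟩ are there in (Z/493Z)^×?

The order of 74 must divide φ(493) = φ(17·29) = (17−1)·(29−1) = 16·28 = 448 = 2^6 · 7.
Divisors of 448: 1, 2, 4, 7, 8, 14, 16, 28, 32, 56, 64, 112, 224, 448.
Check 74^d mod 493 for each divisor in increasing order:
74^1 ≡ 74 (mod 493)
74^2 ≡ 53 (mod 493)
74^4 ≡ 344 (mod 493)
74^7 ≡ 320 (mod 493)
74^8 ≡ 16 (mod 493)
74^14 ≡ 349 (mod 493)
74^16 ≡ 256 (mod 493)
74^28 ≡ 30 (mod 493)
74^32 ≡ 460 (mod 493)
74^56 ≡ 407 (mod 493)
74^64 ≡ 103 (mod 493)
74^112 ≡ 1 (mod 493) ✓
Thus |⟨74⟩| = ord(74) = 112.
The index is φ(493) / ord(74) = 448 / 112 = 4.

4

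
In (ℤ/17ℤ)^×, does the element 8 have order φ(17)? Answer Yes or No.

No

φ(17) = 17 − 1 = 16 = 2^4.
8 is a primitive root mod 17 iff 8^(φ(17)/q) ≢ 1 for every prime q | φ(17), i.e. q ∈ {2}.
8^8 ≡ 1 (mod 17)  [q = 2: ≡ 1 ✗]
The check at q = 2 fails, so 8 generates a proper subgroup.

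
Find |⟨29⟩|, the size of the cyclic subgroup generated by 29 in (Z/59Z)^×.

29

ord(29) | φ(59) = 59 − 1 = 58 = 2 · 29.
Divisors of 58: 1, 2, 29, 58.
Check 29^d mod 59 for each divisor in increasing order:
29^1 ≡ 29 (mod 59)
29^2 ≡ 15 (mod 59)
29^29 ≡ 1 (mod 59) ✓
Hence ord(29) = 29.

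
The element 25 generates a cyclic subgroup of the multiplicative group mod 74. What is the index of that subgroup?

2

By Lagrange's theorem, ord_74(25) divides φ(74) = φ(2)·φ(37) = 1·36 = 36 = 2^2 · 3^2.
Divisors of 36: 1, 2, 3, 4, 6, 9, 12, 18, 36.
Check 25^d mod 74 for each divisor in increasing order:
25^1 ≡ 25 (mod 74)
25^2 ≡ 33 (mod 74)
25^3 ≡ 11 (mod 74)
25^4 ≡ 53 (mod 74)
25^6 ≡ 47 (mod 74)
25^9 ≡ 73 (mod 74)
25^12 ≡ 63 (mod 74)
25^18 ≡ 1 (mod 74) ✓
So ord_74(25) = 18, hence |⟨25⟩| = 18.
Index = |(Z/74Z)^×| / |⟨25⟩| = 36 / 18 = 2.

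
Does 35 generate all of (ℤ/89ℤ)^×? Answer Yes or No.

φ(89) = 89 − 1 = 88 = 2^3 · 11.
An element g generates (Z/89Z)^× iff g^(88/q) ≢ 1 (mod 89) for each prime q ∈ {2, 11}.
35^44 ≡ 88 (mod 89)  [q = 2: ≢ 1 ✓]
35^8 ≡ 16 (mod 89)  [q = 11: ≢ 1 ✓]
All checks pass, so 35 has order 88 and is a primitive root modulo 89.

Yes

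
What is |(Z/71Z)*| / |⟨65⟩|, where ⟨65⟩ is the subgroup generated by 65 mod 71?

The order of 65 must divide φ(71) = 71 − 1 = 70 = 2 · 5 · 7.
Divisors of 70: 1, 2, 5, 7, 10, 14, 35, 70.
Compute 65^d (mod 71) for the divisors d until we hit 1:
65^1 ≡ 65 (mod 71)
65^2 ≡ 36 (mod 71)
65^5 ≡ 34 (mod 71)
65^7 ≡ 17 (mod 71)
65^10 ≡ 20 (mod 71)
65^14 ≡ 5 (mod 71)
65^35 ≡ 70 (mod 71)
65^70 ≡ 1 (mod 71) ✓
The order of 65 is 70, so the subgroup it generates has 70 elements.
Index = |(Z/71Z)^×| / |⟨65⟩| = 70 / 70 = 1.

1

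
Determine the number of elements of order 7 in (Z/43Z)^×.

φ(43) = 43 − 1 = 42 = 2 · 3 · 7.
Since (Z/43Z)^× is cyclic of order 42, the number of elements of order d is φ(d) when d | 42 and 0 otherwise.
7 | 42, and φ(7) = 7 − 1 = 6.

6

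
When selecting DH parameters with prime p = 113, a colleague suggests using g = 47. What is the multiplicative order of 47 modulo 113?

112

Since 47 ∈ (Z/113Z)^×, its order divides φ(113) = 113 − 1 = 112 = 2^4 · 7.
Divisors of 112: 1, 2, 4, 7, 8, 14, 16, 28, 56, 112.
Check 47^d mod 113 for each divisor in increasing order:
47^1 ≡ 47 (mod 113)
47^2 ≡ 62 (mod 113)
47^4 ≡ 2 (mod 113)
47^7 ≡ 65 (mod 113)
47^8 ≡ 4 (mod 113)
47^14 ≡ 44 (mod 113)
47^16 ≡ 16 (mod 113)
47^28 ≡ 15 (mod 113)
47^56 ≡ 112 (mod 113)
47^112 ≡ 1 (mod 113) ✓
Therefore the multiplicative order of 47 modulo 113 is 112.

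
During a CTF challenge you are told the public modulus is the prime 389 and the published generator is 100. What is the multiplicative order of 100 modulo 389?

The order of 100 must divide φ(389) = 389 − 1 = 388 = 2^2 · 97.
Divisors of 388: 1, 2, 4, 97, 194, 388.
Test each divisor d:
100^1 ≡ 100 (mod 389)
100^2 ≡ 275 (mod 389)
100^4 ≡ 159 (mod 389)
100^97 ≡ 388 (mod 389)
100^194 ≡ 1 (mod 389) ✓
Therefore the multiplicative order of 100 modulo 389 is 194.

194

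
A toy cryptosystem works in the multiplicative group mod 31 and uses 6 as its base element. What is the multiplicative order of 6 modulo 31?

6

The order of 6 must divide φ(31) = 31 − 1 = 30 = 2 · 3 · 5.
Divisors of 30: 1, 2, 3, 5, 6, 10, 15, 30.
Compute 6^d (mod 31) for the divisors d until we hit 1:
6^1 ≡ 6 (mod 31)
6^2 ≡ 5 (mod 31)
6^3 ≡ 30 (mod 31)
6^5 ≡ 26 (mod 31)
6^6 ≡ 1 (mod 31) ✓
Therefore the multiplicative order of 6 modulo 31 is 6.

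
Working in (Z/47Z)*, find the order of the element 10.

46

By Lagrange's theorem, ord_47(10) divides φ(47) = 47 − 1 = 46 = 2 · 23.
Divisors of 46: 1, 2, 23, 46.
Compute 10^d (mod 47) for the divisors d until we hit 1:
10^1 ≡ 10 (mod 47)
10^2 ≡ 6 (mod 47)
10^23 ≡ 46 (mod 47)
10^46 ≡ 1 (mod 47) ✓
The smallest such exponent is 46, so the order of 10 is 46.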